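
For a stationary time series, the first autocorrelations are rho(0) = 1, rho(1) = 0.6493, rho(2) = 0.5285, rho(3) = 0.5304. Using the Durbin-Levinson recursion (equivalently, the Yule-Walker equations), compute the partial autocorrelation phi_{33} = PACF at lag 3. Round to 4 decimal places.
\phi_{33} = 0.2339

The PACF at lag k is phi_{kk}, the last component of the solution
to the Yule-Walker system G_k phi = r_k where
  (G_k)_{ij} = rho(|i - j|), (r_k)_i = rho(i), i,j = 1..k.
Equivalently, Durbin-Levinson gives phi_{kk} iteratively:
  phi_{11} = rho(1)
  phi_{kk} = [rho(k) - sum_{j=1..k-1} phi_{k-1,j} rho(k-j)]
            / [1 - sum_{j=1..k-1} phi_{k-1,j} rho(j)],
  phi_{k,j} = phi_{k-1,j} - phi_{kk} phi_{k-1,k-j},  j = 1..k-1.
Step k = 1:
  phi_11 = rho(1) = 0.6493.
Step k = 2:
  phi_22 = [rho(2) - phi_11 rho(1)] / [1 - phi_11 rho(1)] = [0.5285 - (0.6493)(0.6493)] / [1 - (0.6493)(0.6493)]
         = 0.10690951 / 0.57840951 = 0.184834.
  Update: phi_21 = phi_11 - phi_22 phi_11 = 0.6493 - (0.184834)(0.6493) = 0.529288.
Step k = 3:
  phi_33 = [rho(3) - phi_21 rho(2) - phi_22 rho(1)] / [1 - phi_21 rho(1) - phi_22 rho(2)]
    numerator   = 0.5304 - (0.529288)(0.5285) - (0.184834)(0.6493) = 0.13065908
    denominator = 1 - (0.529288)(0.6493) - (0.184834)(0.5285) = 0.55864904
  phi_33 = 0.13065908 / 0.55864904 = 0.2339.
Therefore phi_{33} = 0.2339.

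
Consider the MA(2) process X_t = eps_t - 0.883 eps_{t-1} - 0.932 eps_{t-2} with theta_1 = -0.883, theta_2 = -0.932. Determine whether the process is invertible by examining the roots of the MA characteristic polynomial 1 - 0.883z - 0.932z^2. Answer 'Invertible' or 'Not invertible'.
\text{Not invertible}

The MA(q) characteristic polynomial is P(z) = 1 - 0.883z - 0.932z^2.
Invertibility requires all roots to lie outside the unit circle, i.e. |z| > 1 for every root.
Set 1 + (-0.883) z + (-0.932) z^2 = 0, i.e. a z^2 + b z + c = 0 with a = -0.932, b = -0.883, c = 1.
Discriminant D = b^2 - 4ac = (-0.883)^2 - 4*(-0.932)*1 = 0.779689 - (-3.728) = 4.507689.
D >= 0, so the roots are real: z = (-b +/- sqrt(D)) / (2a) = (0.883 +/- 2.123132) / (-1.864).
  z_1 = (0.883 + 2.123132) / (-1.864) = -1.6127,   |z_1| = 1.6127.
  z_2 = (0.883 - 2.123132) / (-1.864) = 0.6653,   |z_2| = 0.6653.
Moduli of all roots: 1.6127, 0.6653.
All moduli strictly greater than 1? No.
Verdict: Not invertible.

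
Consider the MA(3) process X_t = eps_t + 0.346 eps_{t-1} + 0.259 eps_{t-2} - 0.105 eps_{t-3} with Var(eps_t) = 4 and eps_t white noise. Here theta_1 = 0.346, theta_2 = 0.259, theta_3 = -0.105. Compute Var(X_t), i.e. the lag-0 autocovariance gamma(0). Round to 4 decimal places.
\gamma(0) = 4.7913

For an MA(q) process X_t = eps_t + sum_i theta_i eps_{t-i} with
Var(eps_t) = sigma^2, the variance is
  gamma(0) = sigma^2 * (1 + sum_i theta_i^2).
  sum_i theta_i^2 = (0.346)^2 + (0.259)^2 + (-0.105)^2 = 0.119716 + 0.067081 + 0.011025 = 0.197822.
  gamma(0) = 4 * (1 + 0.197822) = 4 * 1.197822 = 4.791288, which rounds to 4.7913.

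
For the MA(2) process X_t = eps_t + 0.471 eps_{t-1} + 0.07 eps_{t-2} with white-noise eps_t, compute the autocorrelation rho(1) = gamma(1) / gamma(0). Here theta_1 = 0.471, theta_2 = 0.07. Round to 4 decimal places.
\rho(1) = 0.4108

For an MA(q) process with theta_0 = 1, the autocovariance is
  gamma(k) = sigma^2 * sum_{i=0..q-k} theta_i * theta_{i+k},
and rho(k) = gamma(k) / gamma(0). Sigma^2 cancels.
  numerator   = (1)*(0.471) + (0.471)*(0.07) = 0.50397.
  denominator = (1)^2 + (0.471)^2 + (0.07)^2 = 1.226741.
  rho(1) = 0.50397 / 1.226741 = 0.4108.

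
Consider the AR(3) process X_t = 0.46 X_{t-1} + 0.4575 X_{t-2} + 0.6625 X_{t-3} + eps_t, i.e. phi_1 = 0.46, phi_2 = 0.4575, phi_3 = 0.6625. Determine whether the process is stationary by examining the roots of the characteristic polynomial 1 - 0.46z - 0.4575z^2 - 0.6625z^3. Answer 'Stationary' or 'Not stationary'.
\text{Not stationary}

The AR(p) characteristic polynomial is P(z) = 1 - 0.46z - 0.4575z^2 - 0.6625z^3.
Stationarity requires all roots to lie outside the unit circle, i.e. |z| > 1 for every root.
Degree 3: look for a simple real root z0 first, then factor out (1 - z/z0) and solve the remaining quadratic.
Testing z0 = 0.8: P(0.8) = 1 + (-0.46)(0.8) + (-0.4575)(0.8)^2 + (-0.6625)(0.8)^3
  = 1 + (-0.368) + (-0.2928) + (-0.3392) = 0.  So z_0 = 0.8 is a root, |z_0| = 0.8.
Divide out the factor (1 - 1.25 z) = (1 - z/z0) (since 1/z0 = 1.25):
  P(z) = (1 - 1.25 z)(1 + (0.79) z + (0.53) z^2)
  [check: z-coef 0.79 - (1.25) = -0.46; z^2-coef 0.53 - (1.25)(0.79) = -0.4575; z^3-coef -(1.25)(0.53) = -0.6625.]
Remaining roots from the quadratic factor 1 + (0.79) z + (0.53) z^2:
  Set 1 + (0.79) z + (0.53) z^2 = 0, i.e. a z^2 + b z + c = 0 with a = 0.53, b = 0.79, c = 1.
  Discriminant D = b^2 - 4ac = (0.79)^2 - 4*(0.53)*1 = 0.6241 - (2.12) = -1.4959.
  D < 0, so the roots are the complex-conjugate pair z = (-b +/- i sqrt(-D)) / (2a) = -0.7453 +/- 1.1538i.
  For a conjugate pair |z|^2 = z * conj(z) = (product of roots) = c/a = 1/(0.53) = 1.886792, so |z| = sqrt(1.886792) = 1.3736 for both roots.
Moduli of all roots: 0.8000, 1.3736, 1.3736.
All moduli strictly greater than 1? No.
Verdict: Not stationary.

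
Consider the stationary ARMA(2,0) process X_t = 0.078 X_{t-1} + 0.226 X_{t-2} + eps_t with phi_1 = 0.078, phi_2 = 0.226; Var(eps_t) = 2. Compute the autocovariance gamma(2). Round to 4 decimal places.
\gamma(2) = 0.4980

Multiply the model equation by X_{t-k} and take expectations. With theta_0 = psi_0 = 1 and psi_j the MA(infinity) weights, this gives
  gamma(k) - sum_i phi_i gamma(k-i) = c_k,
  c_k = sigma^2 * sum_{j=k..q} theta_j psi_{j-k}   (c_k = 0 for k > q),
using gamma(-m) = gamma(m).
Pure AR (q = 0): c_0 = sigma^2 = 2, c_k = 0 for k >= 1.
Equations for k = 0, 1, 2 (AR order 2, c_2 = 0):
  (E0) gamma(0) = phi_1 gamma(1) + phi_2 gamma(2) + c_0
  (E1) gamma(1) = phi_1 gamma(0) + phi_2 gamma(1) + c_1
  (E2) gamma(2) = phi_1 gamma(1) + phi_2 gamma(0)
From (E1): gamma(1) = A gamma(0) + B with
  A = phi_1 / (1 - phi_2) = 0.078 / 0.774 = 0.100775,   B = c_1 / (1 - phi_2) = 0 / 0.774 = 0.
Insert (E2) into (E0): gamma(0) (1 - phi_2^2) = phi_1 (1 + phi_2) gamma(1) + c_0.
  phi_1 (1 + phi_2) = (0.078)(1.226) = 0.095628,   1 - phi_2^2 = 0.948924.
Replace gamma(1) by A gamma(0) + B and collect gamma(0):
  gamma(0) [0.948924 - (0.095628)(0.100775)] = c_0 = 2
  gamma(0) * 0.939287 = 2
  gamma(0) = 2 / 0.939287 = 2.129274.
  gamma(1) = A gamma(0) = (0.100775)(2.129274) = 0.214578.
  gamma(2) = phi_1 gamma(1) + phi_2 gamma(0) = (0.078)(0.214578) + (0.226)(2.129274) = 0.497953.
Therefore gamma(2) = 0.4980 (to 4 decimal places).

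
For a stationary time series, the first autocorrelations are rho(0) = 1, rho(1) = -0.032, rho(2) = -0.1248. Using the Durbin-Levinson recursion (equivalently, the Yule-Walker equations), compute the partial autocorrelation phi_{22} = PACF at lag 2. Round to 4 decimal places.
\phi_{22} = -0.1260

The PACF at lag k is phi_{kk}, the last component of the solution
to the Yule-Walker system G_k phi = r_k where
  (G_k)_{ij} = rho(|i - j|), (r_k)_i = rho(i), i,j = 1..k.
Equivalently, Durbin-Levinson gives phi_{kk} iteratively:
  phi_{11} = rho(1)
  phi_{kk} = [rho(k) - sum_{j=1..k-1} phi_{k-1,j} rho(k-j)]
            / [1 - sum_{j=1..k-1} phi_{k-1,j} rho(j)],
  phi_{k,j} = phi_{k-1,j} - phi_{kk} phi_{k-1,k-j},  j = 1..k-1.
Step k = 1:
  phi_11 = rho(1) = -0.032.
Step k = 2:
  phi_22 = [rho(2) - phi_11 rho(1)] / [1 - phi_11 rho(1)] = [-0.1248 - (-0.032)(-0.032)] / [1 - (-0.032)(-0.032)]
         = -0.125824 / 0.998976 = -0.126.
Therefore phi_{22} = -0.1260.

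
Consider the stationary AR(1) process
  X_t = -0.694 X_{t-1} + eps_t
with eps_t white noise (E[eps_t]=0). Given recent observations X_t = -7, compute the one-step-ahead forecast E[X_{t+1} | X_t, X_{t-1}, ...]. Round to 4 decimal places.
E[X_{t+1} \mid \mathcal F_t] = 4.8580

For an AR(p) model X_t = c + sum_i phi_i X_{t-i} + eps_t, the
one-step-ahead conditional mean is
  E[X_{t+1} | X_t, ...] = c + sum_i phi_i X_{t+1-i}.
Substitute known values:
  E[X_{t+1} | ...] = (-0.694) * (-7)
                   = 4.8580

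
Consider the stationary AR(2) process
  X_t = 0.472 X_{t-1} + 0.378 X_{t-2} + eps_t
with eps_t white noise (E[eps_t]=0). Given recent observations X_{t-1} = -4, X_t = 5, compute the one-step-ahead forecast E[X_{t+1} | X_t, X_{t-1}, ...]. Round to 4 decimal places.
E[X_{t+1} \mid \mathcal F_t] = 0.8480

For an AR(p) model X_t = c + sum_i phi_i X_{t-i} + eps_t, the
one-step-ahead conditional mean is
  E[X_{t+1} | X_t, ...] = c + sum_i phi_i X_{t+1-i}.
Substitute known values:
  E[X_{t+1} | ...] = (0.472) * (5) + (0.378) * (-4)
                   = 0.8480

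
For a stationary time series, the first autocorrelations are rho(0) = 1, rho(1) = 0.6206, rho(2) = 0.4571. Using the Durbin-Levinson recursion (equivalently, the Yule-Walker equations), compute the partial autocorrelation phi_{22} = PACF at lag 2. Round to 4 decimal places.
\phi_{22} = 0.1170

The PACF at lag k is phi_{kk}, the last component of the solution
to the Yule-Walker system G_k phi = r_k where
  (G_k)_{ij} = rho(|i - j|), (r_k)_i = rho(i), i,j = 1..k.
Equivalently, Durbin-Levinson gives phi_{kk} iteratively:
  phi_{11} = rho(1)
  phi_{kk} = [rho(k) - sum_{j=1..k-1} phi_{k-1,j} rho(k-j)]
            / [1 - sum_{j=1..k-1} phi_{k-1,j} rho(j)],
  phi_{k,j} = phi_{k-1,j} - phi_{kk} phi_{k-1,k-j},  j = 1..k-1.
Step k = 1:
  phi_11 = rho(1) = 0.6206.
Step k = 2:
  phi_22 = [rho(2) - phi_11 rho(1)] / [1 - phi_11 rho(1)] = [0.4571 - (0.6206)(0.6206)] / [1 - (0.6206)(0.6206)]
         = 0.07195564 / 0.61485564 = 0.117.
Therefore phi_{22} = 0.1170.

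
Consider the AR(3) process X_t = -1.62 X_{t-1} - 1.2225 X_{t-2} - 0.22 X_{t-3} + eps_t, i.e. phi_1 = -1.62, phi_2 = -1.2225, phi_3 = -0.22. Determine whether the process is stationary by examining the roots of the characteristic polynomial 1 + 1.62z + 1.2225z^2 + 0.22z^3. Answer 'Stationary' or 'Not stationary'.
\text{Stationary}

The AR(p) characteristic polynomial is P(z) = 1 + 1.62z + 1.2225z^2 + 0.22z^3.
Stationarity requires all roots to lie outside the unit circle, i.e. |z| > 1 for every root.
Degree 3: look for a simple real root z0 first, then factor out (1 - z/z0) and solve the remaining quadratic.
Testing z0 = -4: P(-4) = 1 + (1.62)(-4) + (1.2225)(-4)^2 + (0.22)(-4)^3
  = 1 + (-6.48) + (19.56) + (-14.08) = 0.  So z_0 = -4 is a root, |z_0| = 4.
Divide out the factor (1 + 0.25 z) = (1 - z/z0) (since 1/z0 = -0.25):
  P(z) = (1 + 0.25 z)(1 + (1.37) z + (0.88) z^2)
  [check: z-coef 1.37 - (-0.25) = 1.62; z^2-coef 0.88 - (-0.25)(1.37) = 1.2225; z^3-coef -(-0.25)(0.88) = 0.22.]
Remaining roots from the quadratic factor 1 + (1.37) z + (0.88) z^2:
  Set 1 + (1.37) z + (0.88) z^2 = 0, i.e. a z^2 + b z + c = 0 with a = 0.88, b = 1.37, c = 1.
  Discriminant D = b^2 - 4ac = (1.37)^2 - 4*(0.88)*1 = 1.8769 - (3.52) = -1.6431.
  D < 0, so the roots are the complex-conjugate pair z = (-b +/- i sqrt(-D)) / (2a) = -0.7784 +/- 0.7283i.
  For a conjugate pair |z|^2 = z * conj(z) = (product of roots) = c/a = 1/(0.88) = 1.136364, so |z| = sqrt(1.136364) = 1.066 for both roots.
Moduli of all roots: 4.0000, 1.0660, 1.0660.
All moduli strictly greater than 1? Yes.
Verdict: Stationary.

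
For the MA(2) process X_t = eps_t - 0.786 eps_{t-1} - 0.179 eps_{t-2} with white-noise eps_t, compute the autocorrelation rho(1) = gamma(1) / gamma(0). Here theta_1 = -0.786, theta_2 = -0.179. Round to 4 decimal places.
\rho(1) = -0.3911

For an MA(q) process with theta_0 = 1, the autocovariance is
  gamma(k) = sigma^2 * sum_{i=0..q-k} theta_i * theta_{i+k},
and rho(k) = gamma(k) / gamma(0). Sigma^2 cancels.
  numerator   = (1)*(-0.786) + (-0.786)*(-0.179) = -0.645306.
  denominator = (1)^2 + (-0.786)^2 + (-0.179)^2 = 1.649837.
  rho(1) = -0.645306 / 1.649837 = -0.3911.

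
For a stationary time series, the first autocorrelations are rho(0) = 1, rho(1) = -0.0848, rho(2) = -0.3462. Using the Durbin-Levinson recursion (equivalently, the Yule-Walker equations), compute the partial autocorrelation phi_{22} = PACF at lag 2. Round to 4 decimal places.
\phi_{22} = -0.3560

The PACF at lag k is phi_{kk}, the last component of the solution
to the Yule-Walker system G_k phi = r_k where
  (G_k)_{ij} = rho(|i - j|), (r_k)_i = rho(i), i,j = 1..k.
Equivalently, Durbin-Levinson gives phi_{kk} iteratively:
  phi_{11} = rho(1)
  phi_{kk} = [rho(k) - sum_{j=1..k-1} phi_{k-1,j} rho(k-j)]
            / [1 - sum_{j=1..k-1} phi_{k-1,j} rho(j)],
  phi_{k,j} = phi_{k-1,j} - phi_{kk} phi_{k-1,k-j},  j = 1..k-1.
Step k = 1:
  phi_11 = rho(1) = -0.0848.
Step k = 2:
  phi_22 = [rho(2) - phi_11 rho(1)] / [1 - phi_11 rho(1)] = [-0.3462 - (-0.0848)(-0.0848)] / [1 - (-0.0848)(-0.0848)]
         = -0.35339104 / 0.99280896 = -0.356.
Therefore phi_{22} = -0.3560.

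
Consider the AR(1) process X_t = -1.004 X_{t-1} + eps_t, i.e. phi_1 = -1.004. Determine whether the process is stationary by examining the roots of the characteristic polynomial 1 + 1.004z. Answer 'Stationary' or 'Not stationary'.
\text{Not stationary}

The AR(p) characteristic polynomial is P(z) = 1 + 1.004z.
Stationarity requires all roots to lie outside the unit circle, i.e. |z| > 1 for every root.
This is linear in z: 1 + (1.004) z = 0  =>  z = -1/(1.004) = -0.996016,  |z| = 0.996016.
Moduli of all roots: 0.9960.
All moduli strictly greater than 1? No.
Verdict: Not stationary.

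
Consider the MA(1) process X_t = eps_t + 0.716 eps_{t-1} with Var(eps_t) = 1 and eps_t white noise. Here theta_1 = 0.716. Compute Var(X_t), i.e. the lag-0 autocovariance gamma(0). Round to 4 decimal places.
\gamma(0) = 1.5127

For an MA(q) process X_t = eps_t + sum_i theta_i eps_{t-i} with
Var(eps_t) = sigma^2, the variance is
  gamma(0) = sigma^2 * (1 + sum_i theta_i^2).
  sum_i theta_i^2 = (0.716)^2 = 0.512656.
  gamma(0) = 1 * (1 + 0.512656) = 1 * 1.512656 = 1.512656, which rounds to 1.5127.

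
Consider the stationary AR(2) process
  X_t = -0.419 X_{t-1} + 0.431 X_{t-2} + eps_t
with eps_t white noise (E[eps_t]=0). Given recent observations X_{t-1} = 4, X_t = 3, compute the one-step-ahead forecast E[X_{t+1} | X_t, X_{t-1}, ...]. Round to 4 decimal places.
E[X_{t+1} \mid \mathcal F_t] = 0.4670

For an AR(p) model X_t = c + sum_i phi_i X_{t-i} + eps_t, the
one-step-ahead conditional mean is
  E[X_{t+1} | X_t, ...] = c + sum_i phi_i X_{t+1-i}.
Substitute known values:
  E[X_{t+1} | ...] = (-0.419) * (3) + (0.431) * (4)
                   = 0.4670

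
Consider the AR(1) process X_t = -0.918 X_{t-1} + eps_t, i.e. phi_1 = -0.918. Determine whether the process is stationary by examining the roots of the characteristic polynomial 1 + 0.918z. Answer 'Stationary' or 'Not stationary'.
\text{Stationary}

The AR(p) characteristic polynomial is P(z) = 1 + 0.918z.
Stationarity requires all roots to lie outside the unit circle, i.e. |z| > 1 for every root.
This is linear in z: 1 + (0.918) z = 0  =>  z = -1/(0.918) = -1.089325,  |z| = 1.089325.
Moduli of all roots: 1.0893.
All moduli strictly greater than 1? Yes.
Verdict: Stationary.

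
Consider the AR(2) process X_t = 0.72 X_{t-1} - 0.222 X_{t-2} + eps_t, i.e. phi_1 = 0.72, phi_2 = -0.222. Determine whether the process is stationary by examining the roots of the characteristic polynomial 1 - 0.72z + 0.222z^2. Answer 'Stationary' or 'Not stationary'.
\text{Stationary}

The AR(p) characteristic polynomial is P(z) = 1 - 0.72z + 0.222z^2.
Stationarity requires all roots to lie outside the unit circle, i.e. |z| > 1 for every root.
Set 1 + (-0.72) z + (0.222) z^2 = 0, i.e. a z^2 + b z + c = 0 with a = 0.222, b = -0.72, c = 1.
Discriminant D = b^2 - 4ac = (-0.72)^2 - 4*(0.222)*1 = 0.5184 - (0.888) = -0.3696.
D < 0, so the roots are the complex-conjugate pair z = (-b +/- i sqrt(-D)) / (2a) = 1.6216 +/- 1.3693i.
For a conjugate pair |z|^2 = z * conj(z) = (product of roots) = c/a = 1/(0.222) = 4.504505, so |z| = sqrt(4.504505) = 2.1224 for both roots.
Moduli of all roots: 2.1224, 2.1224.
All moduli strictly greater than 1? Yes.
Verdict: Stationary.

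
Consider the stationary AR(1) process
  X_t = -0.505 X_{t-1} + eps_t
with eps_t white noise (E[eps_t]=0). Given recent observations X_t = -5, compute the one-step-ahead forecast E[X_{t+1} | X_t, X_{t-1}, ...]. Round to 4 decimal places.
E[X_{t+1} \mid \mathcal F_t] = 2.5250

For an AR(p) model X_t = c + sum_i phi_i X_{t-i} + eps_t, the
one-step-ahead conditional mean is
  E[X_{t+1} | X_t, ...] = c + sum_i phi_i X_{t+1-i}.
Substitute known values:
  E[X_{t+1} | ...] = (-0.505) * (-5)
                   = 2.5250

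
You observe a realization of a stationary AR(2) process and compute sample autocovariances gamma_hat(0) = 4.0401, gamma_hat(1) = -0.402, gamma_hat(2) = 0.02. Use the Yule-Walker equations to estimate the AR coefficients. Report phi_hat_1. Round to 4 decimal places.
\hat\phi_{1} = -0.1000

The Yule-Walker equations for an AR(p) process read, in matrix form,
  Gamma_p phi = r_p,   with   (Gamma_p)_{ij} = gamma(|i - j|),
                       (r_p)_i = gamma(i),   i,j = 1..p.
Substitute the sample gammas (Toeplitz matrix and right-hand side of size 2):
  Gamma_p = [[4.0401, -0.402], [-0.402, 4.0401]]
  r_p     = [-0.402, 0.02]
Written out:
  4.0401 phi_1 - 0.402 phi_2 = -0.402
  -0.402 phi_1 + 4.0401 phi_2 = 0.02
Solve by Cramer's rule:
  det = gamma(0)^2 - gamma(1)^2 = (4.0401)^2 - (-0.402)^2 = 16.32240801 - 0.161604 = 16.16080401
  phi_hat_1 = [gamma(1) gamma(0) - gamma(1) gamma(2)] / det = [(-0.402)(4.0401) - (-0.402)(0.02)] / 16.16080401 = -1.6160802 / 16.16080401 = -0.1
  phi_hat_2 = [gamma(0) gamma(2) - gamma(1)^2] / det = [(4.0401)(0.02) - (-0.402)^2] / 16.16080401 = -0.080802 / 16.16080401 = -0.005
So phi_hat = [-0.1000, -0.0050].
Therefore phi_hat_1 = -0.1000.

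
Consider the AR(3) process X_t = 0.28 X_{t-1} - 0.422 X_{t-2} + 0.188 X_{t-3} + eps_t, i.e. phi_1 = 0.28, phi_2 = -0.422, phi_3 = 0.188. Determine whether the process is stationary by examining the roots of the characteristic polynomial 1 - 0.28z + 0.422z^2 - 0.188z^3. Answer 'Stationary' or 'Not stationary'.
\text{Stationary}

The AR(p) characteristic polynomial is P(z) = 1 - 0.28z + 0.422z^2 - 0.188z^3.
Stationarity requires all roots to lie outside the unit circle, i.e. |z| > 1 for every root.
Degree 3: look for a simple real root z0 first, then factor out (1 - z/z0) and solve the remaining quadratic.
Testing z0 = 2.5: P(2.5) = 1 + (-0.28)(2.5) + (0.422)(2.5)^2 + (-0.188)(2.5)^3
  = 1 + (-0.7) + (2.6375) + (-2.9375) = 0.  So z_0 = 2.5 is a root, |z_0| = 2.5.
Divide out the factor (1 - 0.4 z) = (1 - z/z0) (since 1/z0 = 0.4):
  P(z) = (1 - 0.4 z)(1 + (0.12) z + (0.47) z^2)
  [check: z-coef 0.12 - (0.4) = -0.28; z^2-coef 0.47 - (0.4)(0.12) = 0.422; z^3-coef -(0.4)(0.47) = -0.188.]
Remaining roots from the quadratic factor 1 + (0.12) z + (0.47) z^2:
  Set 1 + (0.12) z + (0.47) z^2 = 0, i.e. a z^2 + b z + c = 0 with a = 0.47, b = 0.12, c = 1.
  Discriminant D = b^2 - 4ac = (0.12)^2 - 4*(0.47)*1 = 0.0144 - (1.88) = -1.8656.
  D < 0, so the roots are the complex-conjugate pair z = (-b +/- i sqrt(-D)) / (2a) = -0.1277 +/- 1.4531i.
  For a conjugate pair |z|^2 = z * conj(z) = (product of roots) = c/a = 1/(0.47) = 2.12766, so |z| = sqrt(2.12766) = 1.4586 for both roots.
Moduli of all roots: 2.5000, 1.4586, 1.4586.
All moduli strictly greater than 1? Yes.
Verdict: Stationary.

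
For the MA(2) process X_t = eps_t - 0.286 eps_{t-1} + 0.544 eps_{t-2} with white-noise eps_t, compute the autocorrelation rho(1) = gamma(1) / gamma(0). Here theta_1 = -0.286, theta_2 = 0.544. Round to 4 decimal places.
\rho(1) = -0.3205

For an MA(q) process with theta_0 = 1, the autocovariance is
  gamma(k) = sigma^2 * sum_{i=0..q-k} theta_i * theta_{i+k},
and rho(k) = gamma(k) / gamma(0). Sigma^2 cancels.
  numerator   = (1)*(-0.286) + (-0.286)*(0.544) = -0.441584.
  denominator = (1)^2 + (-0.286)^2 + (0.544)^2 = 1.377732.
  rho(1) = -0.441584 / 1.377732 = -0.3205.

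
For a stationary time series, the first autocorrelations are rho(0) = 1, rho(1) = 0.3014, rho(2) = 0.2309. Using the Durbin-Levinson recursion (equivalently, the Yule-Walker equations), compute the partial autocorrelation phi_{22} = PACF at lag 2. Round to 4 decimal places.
\phi_{22} = 0.1541

The PACF at lag k is phi_{kk}, the last component of the solution
to the Yule-Walker system G_k phi = r_k where
  (G_k)_{ij} = rho(|i - j|), (r_k)_i = rho(i), i,j = 1..k.
Equivalently, Durbin-Levinson gives phi_{kk} iteratively:
  phi_{11} = rho(1)
  phi_{kk} = [rho(k) - sum_{j=1..k-1} phi_{k-1,j} rho(k-j)]
            / [1 - sum_{j=1..k-1} phi_{k-1,j} rho(j)],
  phi_{k,j} = phi_{k-1,j} - phi_{kk} phi_{k-1,k-j},  j = 1..k-1.
Step k = 1:
  phi_11 = rho(1) = 0.3014.
Step k = 2:
  phi_22 = [rho(2) - phi_11 rho(1)] / [1 - phi_11 rho(1)] = [0.2309 - (0.3014)(0.3014)] / [1 - (0.3014)(0.3014)]
         = 0.14005804 / 0.90915804 = 0.1541.
Therefore phi_{22} = 0.1541.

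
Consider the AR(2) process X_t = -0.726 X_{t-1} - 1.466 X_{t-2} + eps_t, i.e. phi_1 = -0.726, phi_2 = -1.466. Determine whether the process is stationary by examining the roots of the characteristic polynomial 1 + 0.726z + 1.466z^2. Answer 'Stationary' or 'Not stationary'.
\text{Not stationary}

The AR(p) characteristic polynomial is P(z) = 1 + 0.726z + 1.466z^2.
Stationarity requires all roots to lie outside the unit circle, i.e. |z| > 1 for every root.
Set 1 + (0.726) z + (1.466) z^2 = 0, i.e. a z^2 + b z + c = 0 with a = 1.466, b = 0.726, c = 1.
Discriminant D = b^2 - 4ac = (0.726)^2 - 4*(1.466)*1 = 0.527076 - (5.864) = -5.336924.
D < 0, so the roots are the complex-conjugate pair z = (-b +/- i sqrt(-D)) / (2a) = -0.2476 +/- 0.7879i.
For a conjugate pair |z|^2 = z * conj(z) = (product of roots) = c/a = 1/(1.466) = 0.682128, so |z| = sqrt(0.682128) = 0.8259 for both roots.
Moduli of all roots: 0.8259, 0.8259.
All moduli strictly greater than 1? No.
Verdict: Not stationary.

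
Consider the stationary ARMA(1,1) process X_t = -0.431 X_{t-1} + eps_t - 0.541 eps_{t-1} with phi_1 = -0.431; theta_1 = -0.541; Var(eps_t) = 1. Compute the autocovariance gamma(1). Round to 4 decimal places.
\gamma(1) = -1.4721

Multiply the model equation by X_{t-k} and take expectations. With theta_0 = psi_0 = 1 and psi_j the MA(infinity) weights, this gives
  gamma(k) - sum_i phi_i gamma(k-i) = c_k,
  c_k = sigma^2 * sum_{j=k..q} theta_j psi_{j-k}   (c_k = 0 for k > q),
using gamma(-m) = gamma(m).
psi-weights needed (psi_j = theta_j + sum_i phi_i psi_{j-i}):
  psi_1 = theta_1 + phi_1 = -0.541 + (-0.431) = -0.972
Right-hand sides:
  c_0 = sigma^2 (1 + theta_1 psi_1) = 1 * (1 + (-0.541)(-0.972)) = 1 * 1.525852 = 1.525852
  c_1 = sigma^2 theta_1 = 1 * (-0.541) = -0.541
  c_2 = 0
Equations for k = 0 and k = 1 (AR order 1):
  gamma(0) = phi_1 gamma(1) + c_0
  gamma(1) = phi_1 gamma(0) + c_1
Substituting the second into the first: gamma(0) (1 - phi_1^2) = c_0 + phi_1 c_1, so
  gamma(0) = (c_0 + phi_1 c_1) / (1 - phi_1^2) = (1.525852 + (-0.431)(-0.541)) / (1 - (-0.431)^2) = 1.759023 / 0.814239 = 2.160328.
  gamma(1) = phi_1 gamma(0) + c_1 = (-0.431)(2.160328) + (-0.541) = -1.472101.
Therefore gamma(1) = -1.4721 (to 4 decimal places).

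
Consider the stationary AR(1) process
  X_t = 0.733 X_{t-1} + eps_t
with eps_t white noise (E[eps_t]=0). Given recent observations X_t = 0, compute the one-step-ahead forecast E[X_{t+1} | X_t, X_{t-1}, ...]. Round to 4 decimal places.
E[X_{t+1} \mid \mathcal F_t] = 0.0000

For an AR(p) model X_t = c + sum_i phi_i X_{t-i} + eps_t, the
one-step-ahead conditional mean is
  E[X_{t+1} | X_t, ...] = c + sum_i phi_i X_{t+1-i}.
Substitute known values:
  E[X_{t+1} | ...] = (0.733) * (0)
                   = 0.0000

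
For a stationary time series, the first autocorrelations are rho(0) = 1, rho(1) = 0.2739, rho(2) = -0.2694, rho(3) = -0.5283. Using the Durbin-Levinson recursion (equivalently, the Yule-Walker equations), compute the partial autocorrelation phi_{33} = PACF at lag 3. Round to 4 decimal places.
\phi_{33} = -0.4080

The PACF at lag k is phi_{kk}, the last component of the solution
to the Yule-Walker system G_k phi = r_k where
  (G_k)_{ij} = rho(|i - j|), (r_k)_i = rho(i), i,j = 1..k.
Equivalently, Durbin-Levinson gives phi_{kk} iteratively:
  phi_{11} = rho(1)
  phi_{kk} = [rho(k) - sum_{j=1..k-1} phi_{k-1,j} rho(k-j)]
            / [1 - sum_{j=1..k-1} phi_{k-1,j} rho(j)],
  phi_{k,j} = phi_{k-1,j} - phi_{kk} phi_{k-1,k-j},  j = 1..k-1.
Step k = 1:
  phi_11 = rho(1) = 0.2739.
Step k = 2:
  phi_22 = [rho(2) - phi_11 rho(1)] / [1 - phi_11 rho(1)] = [-0.2694 - (0.2739)(0.2739)] / [1 - (0.2739)(0.2739)]
         = -0.34442121 / 0.92497879 = -0.372356.
  Update: phi_21 = phi_11 - phi_22 phi_11 = 0.2739 - (-0.372356)(0.2739) = 0.375888.
Step k = 3:
  phi_33 = [rho(3) - phi_21 rho(2) - phi_22 rho(1)] / [1 - phi_21 rho(1) - phi_22 rho(2)]
    numerator   = -0.5283 - (0.375888)(-0.2694) - (-0.372356)(0.2739) = -0.32504745
    denominator = 1 - (0.375888)(0.2739) - (-0.372356)(-0.2694) = 0.79673156
  phi_33 = -0.32504745 / 0.79673156 = -0.408.
Therefore phi_{33} = -0.4080.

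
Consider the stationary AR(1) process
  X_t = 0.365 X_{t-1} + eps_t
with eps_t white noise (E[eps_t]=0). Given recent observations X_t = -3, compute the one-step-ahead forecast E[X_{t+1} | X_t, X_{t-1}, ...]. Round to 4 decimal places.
E[X_{t+1} \mid \mathcal F_t] = -1.0950

For an AR(p) model X_t = c + sum_i phi_i X_{t-i} + eps_t, the
one-step-ahead conditional mean is
  E[X_{t+1} | X_t, ...] = c + sum_i phi_i X_{t+1-i}.
Substitute known values:
  E[X_{t+1} | ...] = (0.365) * (-3)
                   = -1.0950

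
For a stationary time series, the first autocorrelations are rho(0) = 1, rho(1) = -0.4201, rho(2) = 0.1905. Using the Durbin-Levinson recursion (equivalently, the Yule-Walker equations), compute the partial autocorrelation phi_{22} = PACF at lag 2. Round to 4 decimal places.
\phi_{22} = 0.0170

The PACF at lag k is phi_{kk}, the last component of the solution
to the Yule-Walker system G_k phi = r_k where
  (G_k)_{ij} = rho(|i - j|), (r_k)_i = rho(i), i,j = 1..k.
Equivalently, Durbin-Levinson gives phi_{kk} iteratively:
  phi_{11} = rho(1)
  phi_{kk} = [rho(k) - sum_{j=1..k-1} phi_{k-1,j} rho(k-j)]
            / [1 - sum_{j=1..k-1} phi_{k-1,j} rho(j)],
  phi_{k,j} = phi_{k-1,j} - phi_{kk} phi_{k-1,k-j},  j = 1..k-1.
Step k = 1:
  phi_11 = rho(1) = -0.4201.
Step k = 2:
  phi_22 = [rho(2) - phi_11 rho(1)] / [1 - phi_11 rho(1)] = [0.1905 - (-0.4201)(-0.4201)] / [1 - (-0.4201)(-0.4201)]
         = 0.01401599 / 0.82351599 = 0.017.
Therefore phi_{22} = 0.0170.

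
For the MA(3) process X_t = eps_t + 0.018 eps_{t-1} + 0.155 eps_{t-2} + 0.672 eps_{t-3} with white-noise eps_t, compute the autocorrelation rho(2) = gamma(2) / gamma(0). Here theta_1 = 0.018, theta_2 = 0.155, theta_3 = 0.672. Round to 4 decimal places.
\rho(2) = 0.1132

For an MA(q) process with theta_0 = 1, the autocovariance is
  gamma(k) = sigma^2 * sum_{i=0..q-k} theta_i * theta_{i+k},
and rho(k) = gamma(k) / gamma(0). Sigma^2 cancels.
  numerator   = (1)*(0.155) + (0.018)*(0.672) = 0.167096.
  denominator = (1)^2 + (0.018)^2 + (0.155)^2 + (0.672)^2 = 1.475933.
  rho(2) = 0.167096 / 1.475933 = 0.1132.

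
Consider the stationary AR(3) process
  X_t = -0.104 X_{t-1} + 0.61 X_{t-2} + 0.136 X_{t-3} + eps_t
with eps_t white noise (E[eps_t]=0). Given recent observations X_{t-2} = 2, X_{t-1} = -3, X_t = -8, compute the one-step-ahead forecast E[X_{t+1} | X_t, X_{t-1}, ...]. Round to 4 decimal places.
E[X_{t+1} \mid \mathcal F_t] = -0.7260

For an AR(p) model X_t = c + sum_i phi_i X_{t-i} + eps_t, the
one-step-ahead conditional mean is
  E[X_{t+1} | X_t, ...] = c + sum_i phi_i X_{t+1-i}.
Substitute known values:
  E[X_{t+1} | ...] = (-0.104) * (-8) + (0.61) * (-3) + (0.136) * (2)
                   = -0.7260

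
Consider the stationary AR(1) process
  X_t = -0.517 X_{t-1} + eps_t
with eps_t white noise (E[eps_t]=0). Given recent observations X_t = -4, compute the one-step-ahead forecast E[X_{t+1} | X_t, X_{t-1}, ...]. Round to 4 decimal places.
E[X_{t+1} \mid \mathcal F_t] = 2.0680

For an AR(p) model X_t = c + sum_i phi_i X_{t-i} + eps_t, the
one-step-ahead conditional mean is
  E[X_{t+1} | X_t, ...] = c + sum_i phi_i X_{t+1-i}.
Substitute known values:
  E[X_{t+1} | ...] = (-0.517) * (-4)
                   = 2.0680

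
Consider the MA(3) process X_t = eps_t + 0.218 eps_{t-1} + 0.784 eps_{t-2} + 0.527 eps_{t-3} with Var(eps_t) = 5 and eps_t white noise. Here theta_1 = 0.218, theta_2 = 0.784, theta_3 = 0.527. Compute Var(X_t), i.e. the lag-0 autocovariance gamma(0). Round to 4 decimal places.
\gamma(0) = 9.6995

For an MA(q) process X_t = eps_t + sum_i theta_i eps_{t-i} with
Var(eps_t) = sigma^2, the variance is
  gamma(0) = sigma^2 * (1 + sum_i theta_i^2).
  sum_i theta_i^2 = (0.218)^2 + (0.784)^2 + (0.527)^2 = 0.047524 + 0.614656 + 0.277729 = 0.939909.
  gamma(0) = 5 * (1 + 0.939909) = 5 * 1.939909 = 9.699545, which rounds to 9.6995.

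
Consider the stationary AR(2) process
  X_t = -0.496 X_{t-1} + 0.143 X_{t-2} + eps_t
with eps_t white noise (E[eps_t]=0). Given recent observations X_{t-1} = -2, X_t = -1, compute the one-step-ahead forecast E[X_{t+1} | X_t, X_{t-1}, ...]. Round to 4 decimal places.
E[X_{t+1} \mid \mathcal F_t] = 0.2100

For an AR(p) model X_t = c + sum_i phi_i X_{t-i} + eps_t, the
one-step-ahead conditional mean is
  E[X_{t+1} | X_t, ...] = c + sum_i phi_i X_{t+1-i}.
Substitute known values:
  E[X_{t+1} | ...] = (-0.496) * (-1) + (0.143) * (-2)
                   = 0.2100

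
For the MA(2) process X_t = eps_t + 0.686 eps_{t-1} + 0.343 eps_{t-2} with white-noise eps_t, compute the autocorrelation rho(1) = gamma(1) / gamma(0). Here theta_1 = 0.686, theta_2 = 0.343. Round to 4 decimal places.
\rho(1) = 0.5801

For an MA(q) process with theta_0 = 1, the autocovariance is
  gamma(k) = sigma^2 * sum_{i=0..q-k} theta_i * theta_{i+k},
and rho(k) = gamma(k) / gamma(0). Sigma^2 cancels.
  numerator   = (1)*(0.686) + (0.686)*(0.343) = 0.921298.
  denominator = (1)^2 + (0.686)^2 + (0.343)^2 = 1.588245.
  rho(1) = 0.921298 / 1.588245 = 0.5801.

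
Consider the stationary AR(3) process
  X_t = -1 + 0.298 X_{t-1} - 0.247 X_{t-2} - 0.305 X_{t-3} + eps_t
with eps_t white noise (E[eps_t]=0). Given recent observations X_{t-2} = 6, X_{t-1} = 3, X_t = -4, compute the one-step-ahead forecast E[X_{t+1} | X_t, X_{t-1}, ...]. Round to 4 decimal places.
E[X_{t+1} \mid \mathcal F_t] = -4.7630

For an AR(p) model X_t = c + sum_i phi_i X_{t-i} + eps_t, the
one-step-ahead conditional mean is
  E[X_{t+1} | X_t, ...] = c + sum_i phi_i X_{t+1-i}.
Substitute known values:
  E[X_{t+1} | ...] = -1 + (0.298) * (-4) + (-0.247) * (3) + (-0.305) * (6)
                   = -4.7630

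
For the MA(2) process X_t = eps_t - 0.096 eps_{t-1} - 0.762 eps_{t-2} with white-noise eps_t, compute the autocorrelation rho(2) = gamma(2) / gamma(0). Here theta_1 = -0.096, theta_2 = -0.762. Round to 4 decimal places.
\rho(2) = -0.4793

For an MA(q) process with theta_0 = 1, the autocovariance is
  gamma(k) = sigma^2 * sum_{i=0..q-k} theta_i * theta_{i+k},
and rho(k) = gamma(k) / gamma(0). Sigma^2 cancels.
  numerator   = (1)*(-0.762) = -0.762.
  denominator = (1)^2 + (-0.096)^2 + (-0.762)^2 = 1.58986.
  rho(2) = -0.762 / 1.58986 = -0.4793.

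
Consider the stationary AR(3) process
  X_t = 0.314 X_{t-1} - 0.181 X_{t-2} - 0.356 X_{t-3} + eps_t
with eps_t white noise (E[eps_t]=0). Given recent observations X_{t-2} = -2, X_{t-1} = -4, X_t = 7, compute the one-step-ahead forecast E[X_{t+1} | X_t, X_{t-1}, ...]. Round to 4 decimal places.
E[X_{t+1} \mid \mathcal F_t] = 3.6340

For an AR(p) model X_t = c + sum_i phi_i X_{t-i} + eps_t, the
one-step-ahead conditional mean is
  E[X_{t+1} | X_t, ...] = c + sum_i phi_i X_{t+1-i}.
Substitute known values:
  E[X_{t+1} | ...] = (0.314) * (7) + (-0.181) * (-4) + (-0.356) * (-2)
                   = 3.6340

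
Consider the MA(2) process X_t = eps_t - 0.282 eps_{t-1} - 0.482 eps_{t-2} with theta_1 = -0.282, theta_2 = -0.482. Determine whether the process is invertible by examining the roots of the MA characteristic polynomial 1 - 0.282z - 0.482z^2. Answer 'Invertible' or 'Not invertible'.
\text{Invertible}

The MA(q) characteristic polynomial is P(z) = 1 - 0.282z - 0.482z^2.
Invertibility requires all roots to lie outside the unit circle, i.e. |z| > 1 for every root.
Set 1 + (-0.282) z + (-0.482) z^2 = 0, i.e. a z^2 + b z + c = 0 with a = -0.482, b = -0.282, c = 1.
Discriminant D = b^2 - 4ac = (-0.282)^2 - 4*(-0.482)*1 = 0.079524 - (-1.928) = 2.007524.
D >= 0, so the roots are real: z = (-b +/- sqrt(D)) / (2a) = (0.282 +/- 1.416871) / (-0.964).
  z_1 = (0.282 + 1.416871) / (-0.964) = -1.7623,   |z_1| = 1.7623.
  z_2 = (0.282 - 1.416871) / (-0.964) = 1.1773,   |z_2| = 1.1773.
Moduli of all roots: 1.7623, 1.1773.
All moduli strictly greater than 1? Yes.
Verdict: Invertible.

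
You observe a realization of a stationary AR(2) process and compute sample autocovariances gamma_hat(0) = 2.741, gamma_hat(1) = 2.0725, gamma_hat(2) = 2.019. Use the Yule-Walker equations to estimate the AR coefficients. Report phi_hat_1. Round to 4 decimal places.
\hat\phi_{1} = 0.4650

The Yule-Walker equations for an AR(p) process read, in matrix form,
  Gamma_p phi = r_p,   with   (Gamma_p)_{ij} = gamma(|i - j|),
                       (r_p)_i = gamma(i),   i,j = 1..p.
Substitute the sample gammas (Toeplitz matrix and right-hand side of size 2):
  Gamma_p = [[2.741, 2.0725], [2.0725, 2.741]]
  r_p     = [2.0725, 2.019]
Written out:
  2.741 phi_1 + 2.0725 phi_2 = 2.0725
  2.0725 phi_1 + 2.741 phi_2 = 2.019
Solve by Cramer's rule:
  det = gamma(0)^2 - gamma(1)^2 = (2.741)^2 - (2.0725)^2 = 7.513081 - 4.29525625 = 3.21782475
  phi_hat_1 = [gamma(1) gamma(0) - gamma(1) gamma(2)] / det = [(2.0725)(2.741) - (2.0725)(2.019)] / 3.21782475 = 1.496345 / 3.21782475 = 0.465
  phi_hat_2 = [gamma(0) gamma(2) - gamma(1)^2] / det = [(2.741)(2.019) - (2.0725)^2] / 3.21782475 = 1.23882275 / 3.21782475 = 0.385
So phi_hat = [0.4650, 0.3850].
Therefore phi_hat_1 = 0.4650.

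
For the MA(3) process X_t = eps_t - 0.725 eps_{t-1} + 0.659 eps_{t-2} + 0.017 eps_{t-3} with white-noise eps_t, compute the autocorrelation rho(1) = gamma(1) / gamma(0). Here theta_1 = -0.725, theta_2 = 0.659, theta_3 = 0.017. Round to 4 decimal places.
\rho(1) = -0.6079

For an MA(q) process with theta_0 = 1, the autocovariance is
  gamma(k) = sigma^2 * sum_{i=0..q-k} theta_i * theta_{i+k},
and rho(k) = gamma(k) / gamma(0). Sigma^2 cancels.
  numerator   = (1)*(-0.725) + (-0.725)*(0.659) + (0.659)*(0.017) = -1.191572.
  denominator = (1)^2 + (-0.725)^2 + (0.659)^2 + (0.017)^2 = 1.960195.
  rho(1) = -1.191572 / 1.960195 = -0.6079.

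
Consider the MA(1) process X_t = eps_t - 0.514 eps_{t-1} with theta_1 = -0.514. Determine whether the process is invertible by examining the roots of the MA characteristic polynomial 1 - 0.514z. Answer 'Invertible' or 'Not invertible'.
\text{Invertible}

The MA(q) characteristic polynomial is P(z) = 1 - 0.514z.
Invertibility requires all roots to lie outside the unit circle, i.e. |z| > 1 for every root.
This is linear in z: 1 + (-0.514) z = 0  =>  z = -1/(-0.514) = 1.945525,  |z| = 1.945525.
Moduli of all roots: 1.9455.
All moduli strictly greater than 1? Yes.
Verdict: Invertible.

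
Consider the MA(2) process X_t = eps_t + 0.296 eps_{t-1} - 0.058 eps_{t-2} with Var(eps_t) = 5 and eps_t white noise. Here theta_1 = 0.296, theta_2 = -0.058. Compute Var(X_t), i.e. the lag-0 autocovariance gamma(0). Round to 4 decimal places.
\gamma(0) = 5.4549

For an MA(q) process X_t = eps_t + sum_i theta_i eps_{t-i} with
Var(eps_t) = sigma^2, the variance is
  gamma(0) = sigma^2 * (1 + sum_i theta_i^2).
  sum_i theta_i^2 = (0.296)^2 + (-0.058)^2 = 0.087616 + 0.003364 = 0.09098.
  gamma(0) = 5 * (1 + 0.09098) = 5 * 1.09098 = 5.4549.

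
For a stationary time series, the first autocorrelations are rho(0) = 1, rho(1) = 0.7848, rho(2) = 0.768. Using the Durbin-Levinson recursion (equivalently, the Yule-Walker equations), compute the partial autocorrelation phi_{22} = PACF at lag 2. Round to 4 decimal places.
\phi_{22} = 0.3960

The PACF at lag k is phi_{kk}, the last component of the solution
to the Yule-Walker system G_k phi = r_k where
  (G_k)_{ij} = rho(|i - j|), (r_k)_i = rho(i), i,j = 1..k.
Equivalently, Durbin-Levinson gives phi_{kk} iteratively:
  phi_{11} = rho(1)
  phi_{kk} = [rho(k) - sum_{j=1..k-1} phi_{k-1,j} rho(k-j)]
            / [1 - sum_{j=1..k-1} phi_{k-1,j} rho(j)],
  phi_{k,j} = phi_{k-1,j} - phi_{kk} phi_{k-1,k-j},  j = 1..k-1.
Step k = 1:
  phi_11 = rho(1) = 0.7848.
Step k = 2:
  phi_22 = [rho(2) - phi_11 rho(1)] / [1 - phi_11 rho(1)] = [0.768 - (0.7848)(0.7848)] / [1 - (0.7848)(0.7848)]
         = 0.15208896 / 0.38408896 = 0.396.
Therefore phi_{22} = 0.3960.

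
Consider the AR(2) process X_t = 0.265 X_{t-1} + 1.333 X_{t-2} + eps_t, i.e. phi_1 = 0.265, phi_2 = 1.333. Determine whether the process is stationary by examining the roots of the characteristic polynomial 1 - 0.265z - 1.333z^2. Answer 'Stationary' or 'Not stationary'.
\text{Not stationary}

The AR(p) characteristic polynomial is P(z) = 1 - 0.265z - 1.333z^2.
Stationarity requires all roots to lie outside the unit circle, i.e. |z| > 1 for every root.
Set 1 + (-0.265) z + (-1.333) z^2 = 0, i.e. a z^2 + b z + c = 0 with a = -1.333, b = -0.265, c = 1.
Discriminant D = b^2 - 4ac = (-0.265)^2 - 4*(-1.333)*1 = 0.070225 - (-5.332) = 5.402225.
D >= 0, so the roots are real: z = (-b +/- sqrt(D)) / (2a) = (0.265 +/- 2.324269) / (-2.666).
  z_1 = (0.265 + 2.324269) / (-2.666) = -0.9712,   |z_1| = 0.9712.
  z_2 = (0.265 - 2.324269) / (-2.666) = 0.7724,   |z_2| = 0.7724.
Moduli of all roots: 0.9712, 0.7724.
All moduli strictly greater than 1? No.
Verdict: Not stationary.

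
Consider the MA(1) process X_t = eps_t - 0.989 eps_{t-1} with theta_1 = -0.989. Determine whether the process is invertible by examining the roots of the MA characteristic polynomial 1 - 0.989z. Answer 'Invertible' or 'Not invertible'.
\text{Invertible}

The MA(q) characteristic polynomial is P(z) = 1 - 0.989z.
Invertibility requires all roots to lie outside the unit circle, i.e. |z| > 1 for every root.
This is linear in z: 1 + (-0.989) z = 0  =>  z = -1/(-0.989) = 1.011122,  |z| = 1.011122.
Moduli of all roots: 1.0111.
All moduli strictly greater than 1? Yes.
Verdict: Invertible.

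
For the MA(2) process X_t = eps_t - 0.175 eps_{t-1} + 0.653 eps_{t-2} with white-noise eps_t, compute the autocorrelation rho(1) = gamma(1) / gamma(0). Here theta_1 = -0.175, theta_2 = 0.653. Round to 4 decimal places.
\rho(1) = -0.1985

For an MA(q) process with theta_0 = 1, the autocovariance is
  gamma(k) = sigma^2 * sum_{i=0..q-k} theta_i * theta_{i+k},
and rho(k) = gamma(k) / gamma(0). Sigma^2 cancels.
  numerator   = (1)*(-0.175) + (-0.175)*(0.653) = -0.289275.
  denominator = (1)^2 + (-0.175)^2 + (0.653)^2 = 1.457034.
  rho(1) = -0.289275 / 1.457034 = -0.1985.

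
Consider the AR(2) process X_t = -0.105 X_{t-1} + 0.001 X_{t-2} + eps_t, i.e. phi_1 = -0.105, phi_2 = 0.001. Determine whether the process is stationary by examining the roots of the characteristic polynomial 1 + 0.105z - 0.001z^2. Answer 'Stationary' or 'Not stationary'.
\text{Stationary}

The AR(p) characteristic polynomial is P(z) = 1 + 0.105z - 0.001z^2.
Stationarity requires all roots to lie outside the unit circle, i.e. |z| > 1 for every root.
Set 1 + (0.105) z + (-0.001) z^2 = 0, i.e. a z^2 + b z + c = 0 with a = -0.001, b = 0.105, c = 1.
Discriminant D = b^2 - 4ac = (0.105)^2 - 4*(-0.001)*1 = 0.011025 - (-0.004) = 0.015025.
D >= 0, so the roots are real: z = (-b +/- sqrt(D)) / (2a) = (-0.105 +/- 0.122577) / (-0.002).
  z_1 = (-0.105 + 0.122577) / (-0.002) = -8.7883,   |z_1| = 8.7883.
  z_2 = (-0.105 - 0.122577) / (-0.002) = 113.7883,   |z_2| = 113.7883.
Moduli of all roots: 8.7883, 113.7883.
All moduli strictly greater than 1? Yes.
Verdict: Stationary.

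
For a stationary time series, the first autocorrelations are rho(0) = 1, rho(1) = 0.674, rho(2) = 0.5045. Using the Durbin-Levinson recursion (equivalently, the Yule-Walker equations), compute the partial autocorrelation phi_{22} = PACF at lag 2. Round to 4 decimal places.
\phi_{22} = 0.0920

The PACF at lag k is phi_{kk}, the last component of the solution
to the Yule-Walker system G_k phi = r_k where
  (G_k)_{ij} = rho(|i - j|), (r_k)_i = rho(i), i,j = 1..k.
Equivalently, Durbin-Levinson gives phi_{kk} iteratively:
  phi_{11} = rho(1)
  phi_{kk} = [rho(k) - sum_{j=1..k-1} phi_{k-1,j} rho(k-j)]
            / [1 - sum_{j=1..k-1} phi_{k-1,j} rho(j)],
  phi_{k,j} = phi_{k-1,j} - phi_{kk} phi_{k-1,k-j},  j = 1..k-1.
Step k = 1:
  phi_11 = rho(1) = 0.674.
Step k = 2:
  phi_22 = [rho(2) - phi_11 rho(1)] / [1 - phi_11 rho(1)] = [0.5045 - (0.674)(0.674)] / [1 - (0.674)(0.674)]
         = 0.050224 / 0.545724 = 0.092.
Therefore phi_{22} = 0.0920.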